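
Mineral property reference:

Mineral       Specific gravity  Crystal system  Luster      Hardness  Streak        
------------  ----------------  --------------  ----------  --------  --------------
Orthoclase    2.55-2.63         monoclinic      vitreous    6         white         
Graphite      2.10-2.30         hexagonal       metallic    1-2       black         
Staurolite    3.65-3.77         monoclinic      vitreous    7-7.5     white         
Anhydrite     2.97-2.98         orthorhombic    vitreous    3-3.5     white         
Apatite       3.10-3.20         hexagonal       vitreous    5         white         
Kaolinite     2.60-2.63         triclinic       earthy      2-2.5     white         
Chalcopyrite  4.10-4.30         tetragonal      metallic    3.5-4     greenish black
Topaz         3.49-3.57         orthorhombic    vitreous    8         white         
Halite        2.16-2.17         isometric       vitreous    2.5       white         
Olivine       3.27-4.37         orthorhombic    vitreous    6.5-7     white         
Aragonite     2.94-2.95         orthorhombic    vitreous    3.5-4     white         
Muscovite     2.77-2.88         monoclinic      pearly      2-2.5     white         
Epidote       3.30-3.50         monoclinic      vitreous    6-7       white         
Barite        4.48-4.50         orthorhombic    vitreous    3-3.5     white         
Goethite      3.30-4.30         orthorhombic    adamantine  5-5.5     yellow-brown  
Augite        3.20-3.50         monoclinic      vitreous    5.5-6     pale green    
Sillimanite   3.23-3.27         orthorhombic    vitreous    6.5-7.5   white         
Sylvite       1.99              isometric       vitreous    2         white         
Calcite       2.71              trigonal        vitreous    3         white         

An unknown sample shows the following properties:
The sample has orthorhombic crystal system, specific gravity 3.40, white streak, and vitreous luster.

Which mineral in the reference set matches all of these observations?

Orthorhombic crystal system — narrows the field to Anhydrite, Topaz, Olivine, Aragonite, Barite, Goethite, Sillimanite.
Specific gravity 3.40 — Olivine, Goethite remain.
White streak excludes Goethite.
Vitreous luster — no further eliminations.
The only mineral consistent with every observation is Olivine.

Olivine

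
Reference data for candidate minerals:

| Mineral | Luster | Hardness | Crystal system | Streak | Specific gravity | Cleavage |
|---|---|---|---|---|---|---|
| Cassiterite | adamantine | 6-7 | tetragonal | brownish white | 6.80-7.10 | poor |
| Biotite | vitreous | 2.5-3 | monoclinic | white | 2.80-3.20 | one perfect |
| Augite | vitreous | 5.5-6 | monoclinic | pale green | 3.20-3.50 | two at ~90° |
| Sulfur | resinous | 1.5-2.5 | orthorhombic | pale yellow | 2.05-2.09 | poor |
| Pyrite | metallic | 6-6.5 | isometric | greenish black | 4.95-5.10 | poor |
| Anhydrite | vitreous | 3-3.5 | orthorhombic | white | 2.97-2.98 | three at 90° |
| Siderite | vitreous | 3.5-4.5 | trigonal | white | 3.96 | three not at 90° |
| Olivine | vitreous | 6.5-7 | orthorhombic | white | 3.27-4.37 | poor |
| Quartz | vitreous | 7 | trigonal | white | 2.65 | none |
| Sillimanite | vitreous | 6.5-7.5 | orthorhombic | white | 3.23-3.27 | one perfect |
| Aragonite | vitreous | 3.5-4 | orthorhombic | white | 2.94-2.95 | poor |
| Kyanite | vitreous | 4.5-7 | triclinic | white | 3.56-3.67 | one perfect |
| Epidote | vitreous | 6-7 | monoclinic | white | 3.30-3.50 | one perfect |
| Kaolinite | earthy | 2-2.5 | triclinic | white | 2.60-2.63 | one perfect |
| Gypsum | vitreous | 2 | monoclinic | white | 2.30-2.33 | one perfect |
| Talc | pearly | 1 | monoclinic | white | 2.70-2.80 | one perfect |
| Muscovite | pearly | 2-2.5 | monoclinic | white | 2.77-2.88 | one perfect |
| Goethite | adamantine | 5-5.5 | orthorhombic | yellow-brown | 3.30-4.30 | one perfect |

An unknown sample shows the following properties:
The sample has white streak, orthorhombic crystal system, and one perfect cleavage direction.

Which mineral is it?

Sillimanite

White streak excludes Cassiterite, Augite, Sulfur, Pyrite, Goethite.
Orthorhombic crystal system: narrows the field to Anhydrite, Olivine, Sillimanite, Aragonite.
One perfect cleavage direction: Sillimanite remains.
Only Sillimanite satisfies all observations.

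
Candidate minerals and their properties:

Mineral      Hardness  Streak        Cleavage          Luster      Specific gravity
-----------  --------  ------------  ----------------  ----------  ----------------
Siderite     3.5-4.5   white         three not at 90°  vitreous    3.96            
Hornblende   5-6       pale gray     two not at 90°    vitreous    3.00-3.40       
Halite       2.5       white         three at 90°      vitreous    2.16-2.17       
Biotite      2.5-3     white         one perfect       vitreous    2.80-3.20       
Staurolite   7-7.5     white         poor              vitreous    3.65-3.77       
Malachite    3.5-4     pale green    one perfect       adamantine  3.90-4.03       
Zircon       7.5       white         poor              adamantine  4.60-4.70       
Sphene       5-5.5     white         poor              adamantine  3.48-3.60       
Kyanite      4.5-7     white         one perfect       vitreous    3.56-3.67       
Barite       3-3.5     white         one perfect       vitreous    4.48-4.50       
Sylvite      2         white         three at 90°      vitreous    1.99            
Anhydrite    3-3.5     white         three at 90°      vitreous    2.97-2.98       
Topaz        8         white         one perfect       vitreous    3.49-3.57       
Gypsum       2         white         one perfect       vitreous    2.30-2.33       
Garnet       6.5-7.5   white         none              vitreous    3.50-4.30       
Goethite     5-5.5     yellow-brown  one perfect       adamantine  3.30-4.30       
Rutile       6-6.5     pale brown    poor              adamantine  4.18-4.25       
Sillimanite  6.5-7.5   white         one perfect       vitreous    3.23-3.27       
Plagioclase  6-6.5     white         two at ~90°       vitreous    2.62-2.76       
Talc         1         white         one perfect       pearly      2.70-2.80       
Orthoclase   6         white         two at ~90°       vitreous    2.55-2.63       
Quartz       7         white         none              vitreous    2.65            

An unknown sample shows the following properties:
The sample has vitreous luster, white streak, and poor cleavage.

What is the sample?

Staurolite

Vitreous luster excludes Malachite, Zircon, Sphene, Goethite, Rutile, Talc.
White streak rules out Hornblende.
Poor cleavage: leaves Staurolite.
Only Staurolite satisfies all observations.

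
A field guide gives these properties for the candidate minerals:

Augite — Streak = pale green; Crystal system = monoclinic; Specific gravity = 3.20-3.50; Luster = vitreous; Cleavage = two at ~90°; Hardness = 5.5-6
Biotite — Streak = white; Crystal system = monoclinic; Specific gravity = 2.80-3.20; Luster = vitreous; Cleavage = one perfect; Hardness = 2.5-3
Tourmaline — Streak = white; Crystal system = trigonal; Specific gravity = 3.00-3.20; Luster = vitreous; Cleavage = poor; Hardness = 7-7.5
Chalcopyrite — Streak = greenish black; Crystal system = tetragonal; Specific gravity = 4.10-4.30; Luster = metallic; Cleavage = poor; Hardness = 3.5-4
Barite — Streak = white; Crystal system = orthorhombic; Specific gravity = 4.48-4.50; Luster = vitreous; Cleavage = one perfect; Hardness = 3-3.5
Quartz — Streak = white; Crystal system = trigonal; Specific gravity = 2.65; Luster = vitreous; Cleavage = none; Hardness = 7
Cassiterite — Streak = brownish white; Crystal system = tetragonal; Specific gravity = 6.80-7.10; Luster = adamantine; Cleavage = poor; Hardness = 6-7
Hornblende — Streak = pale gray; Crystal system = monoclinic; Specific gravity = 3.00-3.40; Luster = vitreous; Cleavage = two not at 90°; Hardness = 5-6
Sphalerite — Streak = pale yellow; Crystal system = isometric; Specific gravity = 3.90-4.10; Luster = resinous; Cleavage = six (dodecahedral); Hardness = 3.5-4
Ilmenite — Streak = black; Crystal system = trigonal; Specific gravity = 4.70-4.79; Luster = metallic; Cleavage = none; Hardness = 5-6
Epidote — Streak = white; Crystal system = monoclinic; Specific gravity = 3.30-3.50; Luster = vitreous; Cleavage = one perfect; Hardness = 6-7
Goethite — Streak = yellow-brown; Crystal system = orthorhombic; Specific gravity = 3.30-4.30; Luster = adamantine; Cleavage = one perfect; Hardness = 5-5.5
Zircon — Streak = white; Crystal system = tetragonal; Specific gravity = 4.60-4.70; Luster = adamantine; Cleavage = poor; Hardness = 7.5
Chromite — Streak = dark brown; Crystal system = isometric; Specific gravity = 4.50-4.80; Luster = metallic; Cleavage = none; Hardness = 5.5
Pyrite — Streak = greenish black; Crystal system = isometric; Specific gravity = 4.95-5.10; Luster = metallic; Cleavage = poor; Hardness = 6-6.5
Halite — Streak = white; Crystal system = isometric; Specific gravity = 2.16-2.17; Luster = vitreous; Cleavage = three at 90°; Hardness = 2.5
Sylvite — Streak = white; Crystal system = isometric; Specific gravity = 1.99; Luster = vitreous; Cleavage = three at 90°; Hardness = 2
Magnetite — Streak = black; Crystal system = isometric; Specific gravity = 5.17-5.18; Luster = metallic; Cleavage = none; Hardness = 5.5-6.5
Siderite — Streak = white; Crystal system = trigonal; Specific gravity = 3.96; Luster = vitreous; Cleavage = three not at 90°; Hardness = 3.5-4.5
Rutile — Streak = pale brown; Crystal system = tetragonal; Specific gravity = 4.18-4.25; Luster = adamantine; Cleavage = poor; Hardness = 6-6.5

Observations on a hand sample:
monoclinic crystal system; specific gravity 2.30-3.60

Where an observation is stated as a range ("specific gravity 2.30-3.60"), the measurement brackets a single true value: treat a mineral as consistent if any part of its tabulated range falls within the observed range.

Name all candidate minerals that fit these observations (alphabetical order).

Monoclinic crystal system — narrows the field to Augite, Biotite, Hornblende, Epidote.
Specific gravity 2.30-3.60 — consistent with all remaining minerals.
Consistent with every observation: Augite, Biotite, Epidote, Hornblende.

Augite, Biotite, Epidote, Hornblende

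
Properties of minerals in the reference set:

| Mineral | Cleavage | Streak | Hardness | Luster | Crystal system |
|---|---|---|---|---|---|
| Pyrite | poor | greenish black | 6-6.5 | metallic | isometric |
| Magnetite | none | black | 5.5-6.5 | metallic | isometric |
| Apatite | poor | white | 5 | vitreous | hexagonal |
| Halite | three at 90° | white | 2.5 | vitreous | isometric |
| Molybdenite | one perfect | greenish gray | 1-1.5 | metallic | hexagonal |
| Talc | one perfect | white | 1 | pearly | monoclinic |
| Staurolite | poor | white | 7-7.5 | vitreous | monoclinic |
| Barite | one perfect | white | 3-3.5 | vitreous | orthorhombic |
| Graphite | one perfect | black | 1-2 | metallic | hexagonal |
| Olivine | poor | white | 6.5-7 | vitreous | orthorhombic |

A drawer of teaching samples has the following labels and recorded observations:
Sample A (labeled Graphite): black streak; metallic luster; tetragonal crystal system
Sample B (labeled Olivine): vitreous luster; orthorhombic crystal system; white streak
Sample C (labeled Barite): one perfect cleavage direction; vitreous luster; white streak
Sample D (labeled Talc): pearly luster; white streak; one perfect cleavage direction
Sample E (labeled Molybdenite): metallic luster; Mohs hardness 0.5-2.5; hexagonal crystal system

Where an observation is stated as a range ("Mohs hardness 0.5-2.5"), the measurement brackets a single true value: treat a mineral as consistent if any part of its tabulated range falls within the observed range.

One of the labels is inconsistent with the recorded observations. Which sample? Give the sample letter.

A

Sample A: Graphite has hexagonal system, but the record shows tetragonal crystal system — this label is wrong.
Sample B: every observation is compatible with the reference values for Olivine.
Sample C: every observation is compatible with the reference values for Barite.
Sample D: every observation is compatible with the reference values for Talc.
Sample E: every observation is compatible with the reference values for Molybdenite.
Sample A is the mislabeled one.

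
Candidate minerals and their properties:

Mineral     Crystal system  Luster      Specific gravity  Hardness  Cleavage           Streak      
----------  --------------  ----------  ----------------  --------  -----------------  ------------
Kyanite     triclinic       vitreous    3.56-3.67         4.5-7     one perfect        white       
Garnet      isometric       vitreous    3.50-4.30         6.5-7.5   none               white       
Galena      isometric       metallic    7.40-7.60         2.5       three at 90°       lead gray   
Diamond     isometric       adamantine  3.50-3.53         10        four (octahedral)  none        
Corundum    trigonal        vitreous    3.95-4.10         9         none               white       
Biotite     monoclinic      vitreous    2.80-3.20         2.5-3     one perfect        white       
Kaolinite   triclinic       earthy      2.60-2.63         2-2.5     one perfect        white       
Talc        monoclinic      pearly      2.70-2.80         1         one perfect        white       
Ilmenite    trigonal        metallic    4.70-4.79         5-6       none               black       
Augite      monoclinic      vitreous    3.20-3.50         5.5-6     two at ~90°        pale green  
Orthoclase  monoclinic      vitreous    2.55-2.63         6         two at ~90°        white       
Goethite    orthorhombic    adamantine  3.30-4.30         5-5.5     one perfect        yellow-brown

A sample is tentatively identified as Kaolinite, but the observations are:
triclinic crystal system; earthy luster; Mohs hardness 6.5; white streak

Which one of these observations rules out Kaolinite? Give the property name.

hardness

Triclinic crystal system: Kaolinite has triclinic system — consistent.
Earthy luster: Kaolinite has earthy luster — consistent.
Mohs hardness 6.5: Kaolinite has hardness 2-2.5 — does not match.
White streak: Kaolinite has white streak — consistent.
Everything matches except the hardness.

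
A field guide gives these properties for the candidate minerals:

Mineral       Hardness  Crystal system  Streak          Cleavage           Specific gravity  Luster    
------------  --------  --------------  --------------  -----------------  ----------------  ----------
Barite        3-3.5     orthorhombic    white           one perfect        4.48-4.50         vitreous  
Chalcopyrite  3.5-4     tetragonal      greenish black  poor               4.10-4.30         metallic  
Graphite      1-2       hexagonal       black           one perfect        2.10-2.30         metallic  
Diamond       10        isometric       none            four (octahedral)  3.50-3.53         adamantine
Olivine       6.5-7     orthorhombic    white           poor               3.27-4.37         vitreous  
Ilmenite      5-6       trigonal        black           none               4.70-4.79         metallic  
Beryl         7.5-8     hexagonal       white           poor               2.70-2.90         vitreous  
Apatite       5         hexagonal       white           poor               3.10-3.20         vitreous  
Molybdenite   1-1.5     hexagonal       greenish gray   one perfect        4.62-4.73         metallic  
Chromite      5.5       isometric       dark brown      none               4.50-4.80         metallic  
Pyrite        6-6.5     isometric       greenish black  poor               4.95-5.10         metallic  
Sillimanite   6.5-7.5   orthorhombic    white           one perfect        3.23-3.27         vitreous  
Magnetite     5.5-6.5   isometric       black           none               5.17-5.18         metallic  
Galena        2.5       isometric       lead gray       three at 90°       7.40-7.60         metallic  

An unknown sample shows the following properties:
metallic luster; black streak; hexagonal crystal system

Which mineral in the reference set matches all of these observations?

Graphite

Metallic luster rules out Barite, Diamond, Olivine, Beryl, Apatite, Sillimanite.
Black streak — only Graphite, Ilmenite, Magnetite remain.
Hexagonal crystal system — narrows the field to Graphite.
The only mineral consistent with every observation is Graphite.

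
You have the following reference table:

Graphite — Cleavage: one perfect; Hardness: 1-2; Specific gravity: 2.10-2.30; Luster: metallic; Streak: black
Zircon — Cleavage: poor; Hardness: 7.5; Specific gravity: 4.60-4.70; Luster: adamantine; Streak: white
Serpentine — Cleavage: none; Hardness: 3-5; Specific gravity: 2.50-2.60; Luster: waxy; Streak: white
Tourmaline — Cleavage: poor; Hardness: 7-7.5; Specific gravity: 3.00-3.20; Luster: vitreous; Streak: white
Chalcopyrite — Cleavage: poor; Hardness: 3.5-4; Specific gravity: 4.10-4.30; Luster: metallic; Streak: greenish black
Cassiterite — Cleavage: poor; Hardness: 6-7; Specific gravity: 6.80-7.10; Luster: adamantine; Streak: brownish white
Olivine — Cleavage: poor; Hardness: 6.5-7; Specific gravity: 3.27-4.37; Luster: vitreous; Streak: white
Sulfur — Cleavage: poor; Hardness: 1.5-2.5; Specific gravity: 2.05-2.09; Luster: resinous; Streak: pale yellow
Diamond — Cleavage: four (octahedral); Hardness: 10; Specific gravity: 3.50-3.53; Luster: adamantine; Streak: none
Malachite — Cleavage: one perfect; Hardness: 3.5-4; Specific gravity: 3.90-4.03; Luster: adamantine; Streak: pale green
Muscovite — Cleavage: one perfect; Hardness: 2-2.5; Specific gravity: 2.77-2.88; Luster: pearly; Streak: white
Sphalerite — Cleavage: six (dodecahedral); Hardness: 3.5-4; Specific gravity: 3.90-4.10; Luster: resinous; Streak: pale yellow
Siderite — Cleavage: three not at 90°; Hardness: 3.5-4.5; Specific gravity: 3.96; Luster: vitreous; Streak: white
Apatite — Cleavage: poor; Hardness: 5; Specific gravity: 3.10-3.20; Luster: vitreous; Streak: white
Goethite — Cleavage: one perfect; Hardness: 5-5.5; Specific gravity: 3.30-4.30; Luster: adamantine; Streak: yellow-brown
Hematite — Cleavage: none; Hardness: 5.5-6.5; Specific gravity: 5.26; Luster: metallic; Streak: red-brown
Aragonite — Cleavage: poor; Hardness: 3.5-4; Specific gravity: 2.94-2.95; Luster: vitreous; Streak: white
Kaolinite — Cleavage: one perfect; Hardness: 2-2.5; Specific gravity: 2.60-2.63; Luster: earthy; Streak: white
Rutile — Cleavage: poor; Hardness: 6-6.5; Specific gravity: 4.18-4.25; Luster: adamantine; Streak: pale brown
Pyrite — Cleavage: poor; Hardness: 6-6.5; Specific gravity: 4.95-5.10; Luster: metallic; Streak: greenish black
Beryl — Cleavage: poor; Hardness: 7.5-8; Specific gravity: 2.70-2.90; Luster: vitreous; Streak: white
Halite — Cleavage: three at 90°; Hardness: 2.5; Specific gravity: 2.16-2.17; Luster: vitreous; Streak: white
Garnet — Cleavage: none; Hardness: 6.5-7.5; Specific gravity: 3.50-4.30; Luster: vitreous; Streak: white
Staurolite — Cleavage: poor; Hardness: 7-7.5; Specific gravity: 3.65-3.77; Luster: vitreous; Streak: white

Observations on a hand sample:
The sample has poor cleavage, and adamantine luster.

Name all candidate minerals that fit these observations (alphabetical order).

Cassiterite, Rutile, Zircon

Poor cleavage — narrows the field to Zircon, Tourmaline, Chalcopyrite, Cassiterite, Olivine, Sulfur, Apatite, Aragonite, Rutile, Pyrite, Beryl, Staurolite.
Adamantine luster — leaves Zircon, Cassiterite, Rutile.
Remaining candidates: Cassiterite, Rutile, Zircon.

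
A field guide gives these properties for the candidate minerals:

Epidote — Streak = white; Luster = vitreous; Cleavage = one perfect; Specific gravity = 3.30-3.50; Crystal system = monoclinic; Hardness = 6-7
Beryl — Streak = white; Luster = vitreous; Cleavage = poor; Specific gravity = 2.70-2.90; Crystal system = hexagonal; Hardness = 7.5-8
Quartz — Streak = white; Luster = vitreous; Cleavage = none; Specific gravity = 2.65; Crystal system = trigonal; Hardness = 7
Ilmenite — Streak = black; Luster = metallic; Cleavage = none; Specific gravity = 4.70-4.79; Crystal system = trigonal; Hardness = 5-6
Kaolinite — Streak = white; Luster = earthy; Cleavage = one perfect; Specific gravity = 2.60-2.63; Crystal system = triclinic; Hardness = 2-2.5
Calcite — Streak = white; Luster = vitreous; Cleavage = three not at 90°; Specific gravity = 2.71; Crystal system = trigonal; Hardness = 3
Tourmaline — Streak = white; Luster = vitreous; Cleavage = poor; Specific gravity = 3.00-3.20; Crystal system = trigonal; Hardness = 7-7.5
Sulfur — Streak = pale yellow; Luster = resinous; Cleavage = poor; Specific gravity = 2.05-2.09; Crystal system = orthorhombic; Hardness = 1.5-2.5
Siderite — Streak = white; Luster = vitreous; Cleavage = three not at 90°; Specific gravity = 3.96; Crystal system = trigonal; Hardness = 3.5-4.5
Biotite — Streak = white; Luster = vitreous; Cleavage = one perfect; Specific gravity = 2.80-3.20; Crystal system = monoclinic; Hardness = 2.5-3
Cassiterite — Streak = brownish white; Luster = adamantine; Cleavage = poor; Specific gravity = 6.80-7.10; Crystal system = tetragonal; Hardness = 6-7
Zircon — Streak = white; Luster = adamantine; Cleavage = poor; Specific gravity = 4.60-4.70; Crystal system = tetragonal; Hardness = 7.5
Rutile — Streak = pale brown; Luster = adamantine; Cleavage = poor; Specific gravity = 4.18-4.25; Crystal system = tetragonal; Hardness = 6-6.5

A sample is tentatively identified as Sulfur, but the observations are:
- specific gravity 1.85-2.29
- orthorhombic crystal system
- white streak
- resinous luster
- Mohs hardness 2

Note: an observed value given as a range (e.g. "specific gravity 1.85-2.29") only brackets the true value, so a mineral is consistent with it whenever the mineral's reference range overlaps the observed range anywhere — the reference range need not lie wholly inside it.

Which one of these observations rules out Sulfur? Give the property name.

Specific gravity 1.85-2.29: Sulfur has SG 2.05-2.09 — consistent.
Orthorhombic crystal system: Sulfur has orthorhombic system — consistent.
White streak: Sulfur has pale yellow streak — inconsistent.
Resinous luster: Sulfur has resinous luster — consistent.
Mohs hardness 2: Sulfur has hardness 1.5-2.5 — consistent.
Everything matches except the streak.

streak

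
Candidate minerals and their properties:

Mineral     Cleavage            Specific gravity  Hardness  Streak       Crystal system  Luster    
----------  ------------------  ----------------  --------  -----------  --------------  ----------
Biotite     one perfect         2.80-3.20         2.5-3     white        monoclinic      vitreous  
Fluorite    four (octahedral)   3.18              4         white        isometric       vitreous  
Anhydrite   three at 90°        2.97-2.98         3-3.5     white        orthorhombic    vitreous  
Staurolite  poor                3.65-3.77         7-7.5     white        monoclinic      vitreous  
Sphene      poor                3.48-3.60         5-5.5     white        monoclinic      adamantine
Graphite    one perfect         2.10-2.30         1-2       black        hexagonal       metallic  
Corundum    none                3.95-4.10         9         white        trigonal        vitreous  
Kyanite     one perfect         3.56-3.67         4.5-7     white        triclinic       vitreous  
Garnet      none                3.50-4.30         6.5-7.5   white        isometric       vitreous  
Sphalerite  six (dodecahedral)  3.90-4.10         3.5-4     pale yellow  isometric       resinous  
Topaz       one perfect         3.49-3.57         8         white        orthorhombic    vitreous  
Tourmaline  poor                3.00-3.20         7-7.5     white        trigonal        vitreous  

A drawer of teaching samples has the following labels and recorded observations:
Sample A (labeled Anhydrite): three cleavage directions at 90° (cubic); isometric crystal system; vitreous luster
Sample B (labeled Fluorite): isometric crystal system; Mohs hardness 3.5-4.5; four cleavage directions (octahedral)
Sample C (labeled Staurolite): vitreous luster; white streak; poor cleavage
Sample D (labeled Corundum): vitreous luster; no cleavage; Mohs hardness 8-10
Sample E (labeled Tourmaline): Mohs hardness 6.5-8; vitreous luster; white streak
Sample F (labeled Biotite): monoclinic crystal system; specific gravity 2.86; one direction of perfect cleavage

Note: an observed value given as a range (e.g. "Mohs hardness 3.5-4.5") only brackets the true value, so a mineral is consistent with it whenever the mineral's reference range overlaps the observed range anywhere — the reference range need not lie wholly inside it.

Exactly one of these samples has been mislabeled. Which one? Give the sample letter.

Sample A: isometric crystal system is outside the reference for Anhydrite (orthorhombic system) — mislabeled.
Sample B: observations are consistent with Fluorite.
Sample C: observations are consistent with Staurolite.
Sample D: observations are consistent with Corundum.
Sample E: observations are consistent with Tourmaline.
Sample F: observations are consistent with Biotite.
Only sample A is inconsistent with its label.

A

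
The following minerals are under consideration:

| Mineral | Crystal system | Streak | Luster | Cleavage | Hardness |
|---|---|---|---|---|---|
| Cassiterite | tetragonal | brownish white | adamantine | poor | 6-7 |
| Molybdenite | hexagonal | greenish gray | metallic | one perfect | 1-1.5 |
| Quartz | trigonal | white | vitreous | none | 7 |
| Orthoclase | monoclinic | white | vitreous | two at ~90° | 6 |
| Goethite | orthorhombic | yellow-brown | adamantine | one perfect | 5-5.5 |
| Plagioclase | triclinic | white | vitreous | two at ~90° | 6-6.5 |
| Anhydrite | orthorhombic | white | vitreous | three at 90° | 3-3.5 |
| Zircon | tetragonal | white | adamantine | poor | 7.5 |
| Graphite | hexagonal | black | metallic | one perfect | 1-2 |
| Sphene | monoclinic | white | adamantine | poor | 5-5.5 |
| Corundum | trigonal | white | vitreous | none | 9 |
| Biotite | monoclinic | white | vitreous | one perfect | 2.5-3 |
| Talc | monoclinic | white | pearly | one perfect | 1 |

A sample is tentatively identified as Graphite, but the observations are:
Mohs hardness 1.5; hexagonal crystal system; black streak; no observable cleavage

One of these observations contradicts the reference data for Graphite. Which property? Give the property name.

cleavage

Mohs hardness 1.5: Graphite has hardness 1-2 — agrees.
Hexagonal crystal system: Graphite has hexagonal system — agrees.
Black streak: Graphite has black streak — agrees.
No observable cleavage: Graphite has cleavage one perfect — inconsistent.
Everything matches except the cleavage.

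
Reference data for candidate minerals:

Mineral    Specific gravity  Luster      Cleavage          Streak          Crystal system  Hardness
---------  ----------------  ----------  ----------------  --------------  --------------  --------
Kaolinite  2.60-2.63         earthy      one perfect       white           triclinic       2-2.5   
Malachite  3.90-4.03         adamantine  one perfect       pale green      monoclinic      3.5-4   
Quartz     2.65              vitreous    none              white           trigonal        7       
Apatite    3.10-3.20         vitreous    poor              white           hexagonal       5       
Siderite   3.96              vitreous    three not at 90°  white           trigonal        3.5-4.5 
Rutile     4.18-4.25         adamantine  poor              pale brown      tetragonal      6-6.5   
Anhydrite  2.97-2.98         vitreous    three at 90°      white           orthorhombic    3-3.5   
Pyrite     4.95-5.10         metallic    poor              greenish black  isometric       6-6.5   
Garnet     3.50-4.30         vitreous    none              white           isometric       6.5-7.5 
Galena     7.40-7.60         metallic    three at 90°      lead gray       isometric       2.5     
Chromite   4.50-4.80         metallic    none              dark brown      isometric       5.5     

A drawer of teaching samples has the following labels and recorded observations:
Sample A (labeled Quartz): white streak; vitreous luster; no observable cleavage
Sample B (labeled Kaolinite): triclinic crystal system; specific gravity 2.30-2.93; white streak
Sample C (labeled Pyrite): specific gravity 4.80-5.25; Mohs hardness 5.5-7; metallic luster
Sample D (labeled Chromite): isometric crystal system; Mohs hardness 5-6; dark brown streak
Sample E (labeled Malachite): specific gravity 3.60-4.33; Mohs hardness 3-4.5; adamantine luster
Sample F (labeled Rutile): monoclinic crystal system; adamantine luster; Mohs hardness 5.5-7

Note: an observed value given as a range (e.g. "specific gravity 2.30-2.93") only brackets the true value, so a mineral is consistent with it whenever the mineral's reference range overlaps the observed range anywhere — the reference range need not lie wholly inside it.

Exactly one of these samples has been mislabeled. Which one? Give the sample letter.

Sample A: all recorded properties match Quartz.
Sample B: all recorded properties match Kaolinite.
Sample C: all recorded properties match Pyrite.
Sample D: all recorded properties match Chromite.
Sample E: all recorded properties match Malachite.
Sample F: monoclinic crystal system is outside the reference for Rutile (tetragonal system) — mislabeled.
The mislabeled specimen is F.

F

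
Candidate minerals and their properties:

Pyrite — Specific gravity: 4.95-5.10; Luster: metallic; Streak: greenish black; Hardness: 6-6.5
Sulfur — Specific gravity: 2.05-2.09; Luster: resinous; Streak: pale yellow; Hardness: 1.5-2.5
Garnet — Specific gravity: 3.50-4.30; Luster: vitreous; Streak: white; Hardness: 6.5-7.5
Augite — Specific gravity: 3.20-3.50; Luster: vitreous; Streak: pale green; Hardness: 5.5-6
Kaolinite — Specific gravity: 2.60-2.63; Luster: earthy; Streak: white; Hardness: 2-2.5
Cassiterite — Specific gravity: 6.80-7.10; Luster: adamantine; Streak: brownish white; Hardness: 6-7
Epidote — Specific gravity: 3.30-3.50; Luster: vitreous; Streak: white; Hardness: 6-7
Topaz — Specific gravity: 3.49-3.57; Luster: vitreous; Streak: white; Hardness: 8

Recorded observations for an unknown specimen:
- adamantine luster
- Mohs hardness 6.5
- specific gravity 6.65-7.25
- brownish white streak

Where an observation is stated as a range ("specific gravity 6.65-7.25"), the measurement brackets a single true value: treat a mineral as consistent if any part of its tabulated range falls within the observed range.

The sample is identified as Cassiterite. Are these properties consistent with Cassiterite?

Yes

Adamantine luster — agrees with Cassiterite (adamantine luster).
Mohs hardness 6.5 — agrees with Cassiterite (hardness 6-7).
Specific gravity 6.65-7.25 — agrees with Cassiterite (SG 6.80-7.10).
Brownish white streak — agrees with Cassiterite (brownish white streak).
Every observed property is compatible with the reference values for Cassiterite.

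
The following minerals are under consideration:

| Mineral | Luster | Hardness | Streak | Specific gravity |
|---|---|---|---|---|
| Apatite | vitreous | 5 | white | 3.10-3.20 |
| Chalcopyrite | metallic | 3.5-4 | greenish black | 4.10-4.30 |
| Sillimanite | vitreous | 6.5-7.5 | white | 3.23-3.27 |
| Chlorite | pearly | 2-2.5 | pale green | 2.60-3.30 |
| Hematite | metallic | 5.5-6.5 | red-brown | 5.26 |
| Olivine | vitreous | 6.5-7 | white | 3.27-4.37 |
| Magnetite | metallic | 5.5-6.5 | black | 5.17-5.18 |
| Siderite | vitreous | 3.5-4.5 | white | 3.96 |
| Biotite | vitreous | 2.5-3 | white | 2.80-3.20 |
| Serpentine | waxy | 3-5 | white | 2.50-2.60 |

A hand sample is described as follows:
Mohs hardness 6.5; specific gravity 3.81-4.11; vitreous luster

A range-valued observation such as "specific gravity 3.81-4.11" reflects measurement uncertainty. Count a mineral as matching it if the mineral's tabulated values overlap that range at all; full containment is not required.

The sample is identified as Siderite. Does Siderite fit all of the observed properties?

Mohs hardness 6.5 — Siderite has hardness 3.5-4.5; inconsistent.
Specific gravity 3.81-4.11 — matches Siderite (SG 3.96).
Vitreous luster — matches Siderite (vitreous luster).
Hardness alone is enough to reject Siderite.

No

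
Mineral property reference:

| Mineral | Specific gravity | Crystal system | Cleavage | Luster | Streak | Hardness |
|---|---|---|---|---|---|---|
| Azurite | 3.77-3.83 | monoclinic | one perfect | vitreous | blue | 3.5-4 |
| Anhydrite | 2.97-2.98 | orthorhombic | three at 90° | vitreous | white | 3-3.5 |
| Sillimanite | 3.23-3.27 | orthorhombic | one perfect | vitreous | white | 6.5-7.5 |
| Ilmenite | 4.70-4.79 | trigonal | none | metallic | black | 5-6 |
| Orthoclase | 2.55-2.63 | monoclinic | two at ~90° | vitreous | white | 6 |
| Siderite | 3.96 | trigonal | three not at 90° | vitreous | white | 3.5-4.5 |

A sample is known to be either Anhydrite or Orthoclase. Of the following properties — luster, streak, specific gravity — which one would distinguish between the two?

Luster: both vitreous — no difference.
Streak: both white — no difference.
Specific gravity: Anhydrite 2.97-2.98, Orthoclase 2.55-2.63 — these differ.
Of the listed properties, specific gravity is the one that separates them.

specific gravity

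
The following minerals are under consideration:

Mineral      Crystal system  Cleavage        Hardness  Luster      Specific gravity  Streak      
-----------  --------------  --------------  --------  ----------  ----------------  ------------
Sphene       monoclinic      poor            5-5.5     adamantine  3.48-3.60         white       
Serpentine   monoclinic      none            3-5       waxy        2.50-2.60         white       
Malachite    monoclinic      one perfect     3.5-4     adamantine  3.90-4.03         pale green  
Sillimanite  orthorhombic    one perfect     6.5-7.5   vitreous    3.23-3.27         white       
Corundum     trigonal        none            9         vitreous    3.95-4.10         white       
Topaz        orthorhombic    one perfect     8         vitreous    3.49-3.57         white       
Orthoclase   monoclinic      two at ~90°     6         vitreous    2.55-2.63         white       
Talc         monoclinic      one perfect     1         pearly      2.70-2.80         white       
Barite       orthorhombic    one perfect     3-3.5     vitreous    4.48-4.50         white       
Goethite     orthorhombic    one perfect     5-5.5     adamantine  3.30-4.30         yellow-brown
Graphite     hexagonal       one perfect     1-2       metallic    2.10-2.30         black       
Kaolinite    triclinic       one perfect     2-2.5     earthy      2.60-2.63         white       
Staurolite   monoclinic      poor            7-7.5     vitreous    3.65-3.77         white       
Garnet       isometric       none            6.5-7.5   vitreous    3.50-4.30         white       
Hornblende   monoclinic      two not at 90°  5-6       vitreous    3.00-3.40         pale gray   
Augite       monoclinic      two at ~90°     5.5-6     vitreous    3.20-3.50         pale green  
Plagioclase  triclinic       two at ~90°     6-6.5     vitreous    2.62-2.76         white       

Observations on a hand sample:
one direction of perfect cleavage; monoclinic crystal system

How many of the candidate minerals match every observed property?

One direction of perfect cleavage: leaves Malachite, Sillimanite, Topaz, Talc, Barite, Goethite, Graphite, Kaolinite.
Monoclinic crystal system: only Malachite, Talc remain.
Consistent with every observation: Malachite, Talc.
That is 2 minerals.

2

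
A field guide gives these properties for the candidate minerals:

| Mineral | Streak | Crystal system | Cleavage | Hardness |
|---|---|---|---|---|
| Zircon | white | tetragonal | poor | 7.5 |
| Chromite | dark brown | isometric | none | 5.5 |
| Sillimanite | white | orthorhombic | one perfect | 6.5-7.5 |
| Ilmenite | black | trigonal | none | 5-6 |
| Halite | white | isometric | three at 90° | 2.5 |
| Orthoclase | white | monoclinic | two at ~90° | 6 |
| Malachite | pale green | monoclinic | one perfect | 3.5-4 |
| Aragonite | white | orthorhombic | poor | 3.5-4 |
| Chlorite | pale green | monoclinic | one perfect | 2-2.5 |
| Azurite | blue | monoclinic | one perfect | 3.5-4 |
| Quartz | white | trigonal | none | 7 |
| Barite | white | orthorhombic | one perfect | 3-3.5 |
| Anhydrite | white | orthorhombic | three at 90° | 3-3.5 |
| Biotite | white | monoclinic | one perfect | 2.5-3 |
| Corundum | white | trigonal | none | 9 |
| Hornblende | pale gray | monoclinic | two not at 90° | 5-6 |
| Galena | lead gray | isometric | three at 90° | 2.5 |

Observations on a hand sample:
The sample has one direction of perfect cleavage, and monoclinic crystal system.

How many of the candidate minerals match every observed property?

4

One direction of perfect cleavage: narrows the field to Sillimanite, Malachite, Chlorite, Azurite, Barite, Biotite.
Monoclinic crystal system is inconsistent with Sillimanite, Barite.
Consistent with every observation: Azurite, Biotite, Chlorite, Malachite.
That is 4 minerals.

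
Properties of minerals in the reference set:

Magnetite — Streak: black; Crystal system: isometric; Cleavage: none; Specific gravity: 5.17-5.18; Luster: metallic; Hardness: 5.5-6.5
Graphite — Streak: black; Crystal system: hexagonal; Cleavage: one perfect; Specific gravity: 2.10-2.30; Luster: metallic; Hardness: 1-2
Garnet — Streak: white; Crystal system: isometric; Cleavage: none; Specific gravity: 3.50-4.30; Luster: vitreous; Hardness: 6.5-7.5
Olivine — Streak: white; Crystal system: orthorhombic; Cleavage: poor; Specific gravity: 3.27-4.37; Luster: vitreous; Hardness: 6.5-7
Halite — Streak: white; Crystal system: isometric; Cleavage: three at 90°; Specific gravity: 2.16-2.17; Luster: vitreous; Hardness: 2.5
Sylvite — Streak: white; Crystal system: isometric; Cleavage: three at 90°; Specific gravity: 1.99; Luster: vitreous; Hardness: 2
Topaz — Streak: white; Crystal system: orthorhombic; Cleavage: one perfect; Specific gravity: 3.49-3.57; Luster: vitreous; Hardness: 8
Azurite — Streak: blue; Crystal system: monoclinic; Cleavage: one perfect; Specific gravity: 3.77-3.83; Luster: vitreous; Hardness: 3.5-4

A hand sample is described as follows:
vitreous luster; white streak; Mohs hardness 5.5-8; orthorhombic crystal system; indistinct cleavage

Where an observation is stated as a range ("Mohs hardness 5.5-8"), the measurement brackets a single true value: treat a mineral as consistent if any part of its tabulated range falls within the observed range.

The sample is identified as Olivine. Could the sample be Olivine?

Vitreous luster — is consistent with Olivine (vitreous luster).
White streak — is consistent with Olivine (white streak).
Mohs hardness 5.5-8 — is consistent with Olivine (hardness 6.5-7).
Orthorhombic crystal system — is consistent with Olivine (orthorhombic system).
Indistinct cleavage — is consistent with Olivine (cleavage poor).
Every observed property is compatible with the reference values for Olivine.

Yes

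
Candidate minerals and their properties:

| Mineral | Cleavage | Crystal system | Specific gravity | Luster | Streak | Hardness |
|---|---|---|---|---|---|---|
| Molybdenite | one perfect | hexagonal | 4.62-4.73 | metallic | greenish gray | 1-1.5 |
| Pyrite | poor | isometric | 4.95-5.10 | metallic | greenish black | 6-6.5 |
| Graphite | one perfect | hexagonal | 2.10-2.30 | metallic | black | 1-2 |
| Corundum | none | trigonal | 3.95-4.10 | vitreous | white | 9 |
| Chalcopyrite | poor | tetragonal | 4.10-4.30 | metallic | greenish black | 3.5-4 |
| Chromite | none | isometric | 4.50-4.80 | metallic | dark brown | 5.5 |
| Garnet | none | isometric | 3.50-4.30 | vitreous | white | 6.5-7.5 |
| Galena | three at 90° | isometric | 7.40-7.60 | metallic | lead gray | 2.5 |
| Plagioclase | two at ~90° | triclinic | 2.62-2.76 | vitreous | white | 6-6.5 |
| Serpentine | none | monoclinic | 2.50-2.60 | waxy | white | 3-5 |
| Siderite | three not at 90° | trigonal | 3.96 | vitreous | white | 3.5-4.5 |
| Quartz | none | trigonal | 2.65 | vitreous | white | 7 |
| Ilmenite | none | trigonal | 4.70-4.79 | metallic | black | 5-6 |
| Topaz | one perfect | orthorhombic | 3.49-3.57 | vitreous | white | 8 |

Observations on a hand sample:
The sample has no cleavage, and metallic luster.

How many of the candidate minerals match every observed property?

2

No cleavage: only Corundum, Chromite, Garnet, Serpentine, Quartz, Ilmenite remain.
Metallic luster: only Chromite, Ilmenite remain.
Consistent with every observation: Chromite, Ilmenite.
That is 2 minerals.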